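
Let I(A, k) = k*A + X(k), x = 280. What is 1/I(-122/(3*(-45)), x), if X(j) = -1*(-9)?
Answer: 27/7075 ≈ 0.0038163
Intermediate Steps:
X(j) = 9
I(A, k) = 9 + A*k (I(A, k) = k*A + 9 = A*k + 9 = 9 + A*k)
1/I(-122/(3*(-45)), x) = 1/(9 - 122/(3*(-45))*280) = 1/(9 - 122/(-135)*280) = 1/(9 - 122*(-1/135)*280) = 1/(9 + (122/135)*280) = 1/(9 + 6832/27) = 1/(7075/27) = 27/7075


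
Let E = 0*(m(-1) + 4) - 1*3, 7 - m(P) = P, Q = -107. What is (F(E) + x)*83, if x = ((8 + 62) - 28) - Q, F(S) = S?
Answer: 12118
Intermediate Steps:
m(P) = 7 - P
E = -3 (E = 0*((7 - 1*(-1)) + 4) - 1*3 = 0*((7 + 1) + 4) - 3 = 0*(8 + 4) - 3 = 0*12 - 3 = 0 - 3 = -3)
x = 149 (x = ((8 + 62) - 28) - 1*(-107) = (70 - 28) + 107 = 42 + 107 = 149)
(F(E) + x)*83 = (-3 + 149)*83 = 146*83 = 12118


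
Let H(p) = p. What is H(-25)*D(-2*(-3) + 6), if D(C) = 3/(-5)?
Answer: 15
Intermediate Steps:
D(C) = -⅗ (D(C) = 3*(-⅕) = -⅗)
H(-25)*D(-2*(-3) + 6) = -25*(-⅗) = 15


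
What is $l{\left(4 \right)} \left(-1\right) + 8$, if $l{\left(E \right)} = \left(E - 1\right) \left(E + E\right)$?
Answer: $-16$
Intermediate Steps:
$l{\left(E \right)} = 2 E \left(-1 + E\right)$ ($l{\left(E \right)} = \left(-1 + E\right) 2 E = 2 E \left(-1 + E\right)$)
$l{\left(4 \right)} \left(-1\right) + 8 = 2 \cdot 4 \left(-1 + 4\right) \left(-1\right) + 8 = 2 \cdot 4 \cdot 3 \left(-1\right) + 8 = 24 \left(-1\right) + 8 = -24 + 8 = -16$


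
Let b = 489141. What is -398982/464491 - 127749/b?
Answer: -4990131671/4454933181 ≈ -1.1201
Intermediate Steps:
-398982/464491 - 127749/b = -398982/464491 - 127749/489141 = -398982*1/464491 - 127749*1/489141 = -398982/464491 - 42583/163047 = -4990131671/4454933181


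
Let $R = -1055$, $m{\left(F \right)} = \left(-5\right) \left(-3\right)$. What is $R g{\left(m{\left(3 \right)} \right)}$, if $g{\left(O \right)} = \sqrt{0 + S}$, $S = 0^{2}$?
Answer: $0$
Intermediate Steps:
$m{\left(F \right)} = 15$
$S = 0$
$g{\left(O \right)} = 0$ ($g{\left(O \right)} = \sqrt{0 + 0} = \sqrt{0} = 0$)
$R g{\left(m{\left(3 \right)} \right)} = \left(-1055\right) 0 = 0$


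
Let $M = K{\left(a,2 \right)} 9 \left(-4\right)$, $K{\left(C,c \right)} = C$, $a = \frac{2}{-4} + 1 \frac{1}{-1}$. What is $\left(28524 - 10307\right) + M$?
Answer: $18271$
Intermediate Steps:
$a = - \frac{3}{2}$ ($a = 2 \left(- \frac{1}{4}\right) + 1 \left(-1\right) = - \frac{1}{2} - 1 = - \frac{3}{2} \approx -1.5$)
$M = 54$ ($M = \left(- \frac{3}{2}\right) 9 \left(-4\right) = \left(- \frac{27}{2}\right) \left(-4\right) = 54$)
$\left(28524 - 10307\right) + M = \left(28524 - 10307\right) + 54 = 18217 + 54 = 18271$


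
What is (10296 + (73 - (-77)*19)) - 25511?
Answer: -13679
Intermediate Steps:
(10296 + (73 - (-77)*19)) - 25511 = (10296 + (73 - 77*(-19))) - 25511 = (10296 + (73 + 1463)) - 25511 = (10296 + 1536) - 25511 = 11832 - 25511 = -13679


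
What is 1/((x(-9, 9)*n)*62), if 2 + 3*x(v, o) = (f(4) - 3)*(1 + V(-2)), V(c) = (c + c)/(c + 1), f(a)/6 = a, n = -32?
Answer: -3/204352 ≈ -1.4681e-5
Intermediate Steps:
f(a) = 6*a
V(c) = 2*c/(1 + c) (V(c) = (2*c)/(1 + c) = 2*c/(1 + c))
x(v, o) = 103/3 (x(v, o) = -2/3 + ((6*4 - 3)*(1 + 2*(-2)/(1 - 2)))/3 = -2/3 + ((24 - 3)*(1 + 2*(-2)/(-1)))/3 = -2/3 + (21*(1 + 2*(-2)*(-1)))/3 = -2/3 + (21*(1 + 4))/3 = -2/3 + (21*5)/3 = -2/3 + (1/3)*105 = -2/3 + 35 = 103/3)
1/((x(-9, 9)*n)*62) = 1/(((103/3)*(-32))*62) = 1/(-3296/3*62) = 1/(-204352/3) = -3/204352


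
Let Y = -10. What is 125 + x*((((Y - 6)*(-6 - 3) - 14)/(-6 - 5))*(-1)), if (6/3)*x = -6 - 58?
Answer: -2785/11 ≈ -253.18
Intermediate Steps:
x = -32 (x = (-6 - 58)/2 = (½)*(-64) = -32)
125 + x*((((Y - 6)*(-6 - 3) - 14)/(-6 - 5))*(-1)) = 125 - 32*((-10 - 6)*(-6 - 3) - 14)/(-6 - 5)*(-1) = 125 - 32*(-16*(-9) - 14)/(-11)*(-1) = 125 - 32*(144 - 14)*(-1/11)*(-1) = 125 - 32*130*(-1/11)*(-1) = 125 - (-4160)*(-1)/11 = 125 - 32*130/11 = 125 - 4160/11 = -2785/11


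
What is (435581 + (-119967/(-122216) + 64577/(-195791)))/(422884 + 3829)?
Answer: 10422943117125601/10210726985962328 ≈ 1.0208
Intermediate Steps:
(435581 + (-119967/(-122216) + 64577/(-195791)))/(422884 + 3829) = (435581 + (-119967*(-1/122216) + 64577*(-1/195791)))/426713 = (435581 + (119967/122216 - 64577/195791))*(1/426713) = (435581 + 15596116265/23928792856)*(1/426713) = (10422943117125601/23928792856)*(1/426713) = 10422943117125601/10210726985962328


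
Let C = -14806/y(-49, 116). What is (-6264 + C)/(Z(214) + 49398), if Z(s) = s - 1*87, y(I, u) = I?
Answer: -58426/485345 ≈ -0.12038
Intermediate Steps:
Z(s) = -87 + s (Z(s) = s - 87 = -87 + s)
C = 14806/49 (C = -14806/(-49) = -14806*(-1/49) = 14806/49 ≈ 302.16)
(-6264 + C)/(Z(214) + 49398) = (-6264 + 14806/49)/((-87 + 214) + 49398) = -292130/(49*(127 + 49398)) = -292130/49/49525 = -292130/49*1/49525 = -58426/485345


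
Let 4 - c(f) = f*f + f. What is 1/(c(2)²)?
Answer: ¼ ≈ 0.25000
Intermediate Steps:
c(f) = 4 - f - f² (c(f) = 4 - (f*f + f) = 4 - (f² + f) = 4 - (f + f²) = 4 + (-f - f²) = 4 - f - f²)
1/(c(2)²) = 1/((4 - 1*2 - 1*2²)²) = 1/((4 - 2 - 1*4)²) = 1/((4 - 2 - 4)²) = 1/((-2)²) = 1/4 = ¼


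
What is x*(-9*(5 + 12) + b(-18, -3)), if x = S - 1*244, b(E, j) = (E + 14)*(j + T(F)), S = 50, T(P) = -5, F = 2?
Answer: 23474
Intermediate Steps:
b(E, j) = (-5 + j)*(14 + E) (b(E, j) = (E + 14)*(j - 5) = (14 + E)*(-5 + j) = (-5 + j)*(14 + E))
x = -194 (x = 50 - 1*244 = 50 - 244 = -194)
x*(-9*(5 + 12) + b(-18, -3)) = -194*(-9*(5 + 12) + (-70 - 5*(-18) + 14*(-3) - 18*(-3))) = -194*(-9*17 + (-70 + 90 - 42 + 54)) = -194*(-153 + 32) = -194*(-121) = 23474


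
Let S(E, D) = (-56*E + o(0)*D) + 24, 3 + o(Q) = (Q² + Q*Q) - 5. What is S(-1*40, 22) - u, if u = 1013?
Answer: 1075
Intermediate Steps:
o(Q) = -8 + 2*Q² (o(Q) = -3 + ((Q² + Q*Q) - 5) = -3 + ((Q² + Q²) - 5) = -3 + (2*Q² - 5) = -3 + (-5 + 2*Q²) = -8 + 2*Q²)
S(E, D) = 24 - 56*E - 8*D (S(E, D) = (-56*E + (-8 + 2*0²)*D) + 24 = (-56*E + (-8 + 2*0)*D) + 24 = (-56*E + (-8 + 0)*D) + 24 = (-56*E - 8*D) + 24 = 24 - 56*E - 8*D)
S(-1*40, 22) - u = (24 - (-56)*40 - 8*22) - 1*1013 = (24 - 56*(-40) - 176) - 1013 = (24 + 2240 - 176) - 1013 = 2088 - 1013 = 1075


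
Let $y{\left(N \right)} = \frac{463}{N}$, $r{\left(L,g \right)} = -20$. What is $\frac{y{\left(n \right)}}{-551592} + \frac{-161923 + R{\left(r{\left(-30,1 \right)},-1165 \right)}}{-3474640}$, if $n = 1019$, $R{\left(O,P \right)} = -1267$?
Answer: $\frac{573268508705}{12206241973692} \approx 0.046965$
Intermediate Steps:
$\frac{y{\left(n \right)}}{-551592} + \frac{-161923 + R{\left(r{\left(-30,1 \right)},-1165 \right)}}{-3474640} = \frac{463 \cdot \frac{1}{1019}}{-551592} + \frac{-161923 - 1267}{-3474640} = 463 \cdot \frac{1}{1019} \left(- \frac{1}{551592}\right) - - \frac{16319}{347464} = \frac{463}{1019} \left(- \frac{1}{551592}\right) + \frac{16319}{347464} = - \frac{463}{562072248} + \frac{16319}{347464} = \frac{573268508705}{12206241973692}$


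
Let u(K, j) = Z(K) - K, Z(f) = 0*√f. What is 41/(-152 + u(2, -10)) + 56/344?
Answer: -685/6622 ≈ -0.10344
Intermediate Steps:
Z(f) = 0
u(K, j) = -K (u(K, j) = 0 - K = -K)
41/(-152 + u(2, -10)) + 56/344 = 41/(-152 - 1*2) + 56/344 = 41/(-152 - 2) + 56*(1/344) = 41/(-154) + 7/43 = 41*(-1/154) + 7/43 = -41/154 + 7/43 = -685/6622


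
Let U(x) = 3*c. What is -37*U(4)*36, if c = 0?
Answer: 0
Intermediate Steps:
U(x) = 0 (U(x) = 3*0 = 0)
-37*U(4)*36 = -37*0*36 = 0*36 = 0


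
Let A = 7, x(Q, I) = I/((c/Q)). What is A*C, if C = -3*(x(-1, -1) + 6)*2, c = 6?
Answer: -259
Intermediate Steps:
x(Q, I) = I*Q/6 (x(Q, I) = I/((6/Q)) = I*(Q/6) = I*Q/6)
C = -37 (C = -3*((1/6)*(-1)*(-1) + 6)*2 = -3*(1/6 + 6)*2 = -3*37/6*2 = -37/2*2 = -37)
A*C = 7*(-37) = -259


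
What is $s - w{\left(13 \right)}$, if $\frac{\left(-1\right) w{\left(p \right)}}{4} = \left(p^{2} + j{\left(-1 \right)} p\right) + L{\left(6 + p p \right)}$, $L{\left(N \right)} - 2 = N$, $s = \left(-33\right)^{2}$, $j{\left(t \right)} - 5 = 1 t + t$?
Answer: $2629$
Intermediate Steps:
$j{\left(t \right)} = 5 + 2 t$ ($j{\left(t \right)} = 5 + \left(1 t + t\right) = 5 + \left(t + t\right) = 5 + 2 t$)
$s = 1089$
$L{\left(N \right)} = 2 + N$
$w{\left(p \right)} = -32 - 12 p - 8 p^{2}$ ($w{\left(p \right)} = - 4 \left(\left(p^{2} + \left(5 + 2 \left(-1\right)\right) p\right) + \left(2 + \left(6 + p p\right)\right)\right) = - 4 \left(\left(p^{2} + \left(5 - 2\right) p\right) + \left(2 + \left(6 + p^{2}\right)\right)\right) = - 4 \left(\left(p^{2} + 3 p\right) + \left(8 + p^{2}\right)\right) = - 4 \left(8 + 2 p^{2} + 3 p\right) = -32 - 12 p - 8 p^{2}$)
$s - w{\left(13 \right)} = 1089 - \left(-32 - 156 - 8 \cdot 13^{2}\right) = 1089 - \left(-32 - 156 - 1352\right) = 1089 - -1540 = 1089 + 1540 = 2629$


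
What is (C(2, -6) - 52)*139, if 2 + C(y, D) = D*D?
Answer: -2502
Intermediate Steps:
C(y, D) = -2 + D**2 (C(y, D) = -2 + D*D = -2 + D**2)
(C(2, -6) - 52)*139 = ((-2 + (-6)**2) - 52)*139 = ((-2 + 36) - 52)*139 = (34 - 52)*139 = -18*139 = -2502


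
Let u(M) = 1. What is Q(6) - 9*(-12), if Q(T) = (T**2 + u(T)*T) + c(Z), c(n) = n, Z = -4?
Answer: 146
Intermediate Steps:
Q(T) = -4 + T + T**2 (Q(T) = (T**2 + 1*T) - 4 = (T**2 + T) - 4 = (T + T**2) - 4 = -4 + T + T**2)
Q(6) - 9*(-12) = (-4 + 6 + 6**2) - 9*(-12) = (-4 + 6 + 36) + 108 = 38 + 108 = 146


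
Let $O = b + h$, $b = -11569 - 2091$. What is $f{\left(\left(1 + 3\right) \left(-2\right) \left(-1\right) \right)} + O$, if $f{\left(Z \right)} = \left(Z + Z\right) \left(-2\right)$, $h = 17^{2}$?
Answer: $-13403$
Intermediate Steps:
$b = -13660$ ($b = -11569 - 2091 = -13660$)
$h = 289$
$O = -13371$ ($O = -13660 + 289 = -13371$)
$f{\left(Z \right)} = - 4 Z$ ($f{\left(Z \right)} = 2 Z \left(-2\right) = - 4 Z$)
$f{\left(\left(1 + 3\right) \left(-2\right) \left(-1\right) \right)} + O = - 4 \left(1 + 3\right) \left(-2\right) \left(-1\right) - 13371 = - 4 \cdot 4 \left(-2\right) \left(-1\right) - 13371 = - 4 \left(\left(-8\right) \left(-1\right)\right) - 13371 = \left(-4\right) 8 - 13371 = -32 - 13371 = -13403$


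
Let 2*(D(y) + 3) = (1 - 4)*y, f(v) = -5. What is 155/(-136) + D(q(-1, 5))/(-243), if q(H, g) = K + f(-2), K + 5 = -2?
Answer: -13235/11016 ≈ -1.2014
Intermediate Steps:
K = -7 (K = -5 - 2 = -7)
q(H, g) = -12 (q(H, g) = -7 - 5 = -12)
D(y) = -3 - 3*y/2 (D(y) = -3 + ((1 - 4)*y)/2 = -3 + (-3*y)/2 = -3 - 3*y/2)
155/(-136) + D(q(-1, 5))/(-243) = 155/(-136) + (-3 - 3/2*(-12))/(-243) = 155*(-1/136) + (-3 + 18)*(-1/243) = -155/136 + 15*(-1/243) = -155/136 - 5/81 = -13235/11016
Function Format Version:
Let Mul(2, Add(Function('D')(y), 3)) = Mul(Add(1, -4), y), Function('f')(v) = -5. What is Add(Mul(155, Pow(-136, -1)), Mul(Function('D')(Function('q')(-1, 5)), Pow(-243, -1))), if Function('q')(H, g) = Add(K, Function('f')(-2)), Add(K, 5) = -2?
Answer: Rational(-13235, 11016) ≈ -1.2014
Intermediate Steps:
K = -7 (K = Add(-5, -2) = -7)
Function('q')(H, g) = -12 (Function('q')(H, g) = Add(-7, -5) = -12)
Function('D')(y) = Add(-3, Mul(Rational(-3, 2), y)) (Function('D')(y) = Add(-3, Mul(Rational(1, 2), Mul(Add(1, -4), y))) = Add(-3, Mul(Rational(1, 2), Mul(-3, y))) = Add(-3, Mul(Rational(-3, 2), y)))
Add(Mul(155, Pow(-136, -1)), Mul(Function('D')(Function('q')(-1, 5)), Pow(-243, -1))) = Add(Mul(155, Pow(-136, -1)), Mul(Add(-3, Mul(Rational(-3, 2), -12)), Pow(-243, -1))) = Add(Mul(155, Rational(-1, 136)), Mul(Add(-3, 18), Rational(-1, 243))) = Add(Rational(-155, 136), Mul(15, Rational(-1, 243))) = Add(Rational(-155, 136), Rational(-5, 81)) = Rational(-13235, 11016)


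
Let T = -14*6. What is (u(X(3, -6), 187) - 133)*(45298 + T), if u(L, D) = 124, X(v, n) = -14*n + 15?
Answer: -406926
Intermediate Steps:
X(v, n) = 15 - 14*n
T = -84
(u(X(3, -6), 187) - 133)*(45298 + T) = (124 - 133)*(45298 - 84) = -9*45214 = -406926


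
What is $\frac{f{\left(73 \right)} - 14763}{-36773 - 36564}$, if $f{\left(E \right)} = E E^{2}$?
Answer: $- \frac{374254}{73337} \approx -5.1032$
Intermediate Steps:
$f{\left(E \right)} = E^{3}$
$\frac{f{\left(73 \right)} - 14763}{-36773 - 36564} = \frac{73^{3} - 14763}{-36773 - 36564} = \frac{389017 - 14763}{-73337} = 374254 \left(- \frac{1}{73337}\right) = - \frac{374254}{73337}$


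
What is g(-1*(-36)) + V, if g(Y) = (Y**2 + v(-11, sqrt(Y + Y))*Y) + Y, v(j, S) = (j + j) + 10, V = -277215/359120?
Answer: 64586157/71824 ≈ 899.23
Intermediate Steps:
V = -55443/71824 (V = -277215*1/359120 = -55443/71824 ≈ -0.77193)
v(j, S) = 10 + 2*j (v(j, S) = 2*j + 10 = 10 + 2*j)
g(Y) = Y**2 - 11*Y (g(Y) = (Y**2 + (10 + 2*(-11))*Y) + Y = (Y**2 + (10 - 22)*Y) + Y = (Y**2 - 12*Y) + Y = Y**2 - 11*Y)
g(-1*(-36)) + V = (-1*(-36))*(-11 - 1*(-36)) - 55443/71824 = 36*(-11 + 36) - 55443/71824 = 36*25 - 55443/71824 = 900 - 55443/71824 = 64586157/71824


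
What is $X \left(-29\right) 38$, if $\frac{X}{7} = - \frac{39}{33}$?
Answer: $\frac{100282}{11} \approx 9116.5$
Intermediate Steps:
$X = - \frac{91}{11}$ ($X = 7 \left(- \frac{39}{33}\right) = 7 \left(\left(-39\right) \frac{1}{33}\right) = 7 \left(- \frac{13}{11}\right) = - \frac{91}{11} \approx -8.2727$)
$X \left(-29\right) 38 = \left(- \frac{91}{11}\right) \left(-29\right) 38 = \frac{2639}{11} \cdot 38 = \frac{100282}{11}$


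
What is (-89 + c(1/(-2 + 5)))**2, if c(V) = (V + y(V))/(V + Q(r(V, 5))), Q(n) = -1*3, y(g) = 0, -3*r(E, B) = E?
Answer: 508369/64 ≈ 7943.3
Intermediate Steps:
r(E, B) = -E/3
Q(n) = -3
c(V) = V/(-3 + V) (c(V) = (V + 0)/(V - 3) = V/(-3 + V))
(-89 + c(1/(-2 + 5)))**2 = (-89 + 1/((-2 + 5)*(-3 + 1/(-2 + 5))))**2 = (-89 + 1/(3*(-3 + 1/3)))**2 = (-89 + 1/(3*(-8/3)))**2 = (-89 + (1/3)*(-3/8))**2 = (-89 - 1/8)**2 = (-713/8)**2 = 508369/64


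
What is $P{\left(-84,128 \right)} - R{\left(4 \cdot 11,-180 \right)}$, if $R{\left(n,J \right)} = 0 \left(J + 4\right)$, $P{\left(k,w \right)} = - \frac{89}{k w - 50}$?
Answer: $\frac{89}{10802} \approx 0.0082392$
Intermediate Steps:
$P{\left(k,w \right)} = - \frac{89}{-50 + k w}$
$R{\left(n,J \right)} = 0$ ($R{\left(n,J \right)} = 0 \left(4 + J\right) = 0$)
$P{\left(-84,128 \right)} - R{\left(4 \cdot 11,-180 \right)} = - \frac{89}{-50 - 10752} - 0 = - \frac{89}{-50 - 10752} + 0 = - \frac{89}{-10802} + 0 = \left(-89\right) \left(- \frac{1}{10802}\right) + 0 = \frac{89}{10802} + 0 = \frac{89}{10802}$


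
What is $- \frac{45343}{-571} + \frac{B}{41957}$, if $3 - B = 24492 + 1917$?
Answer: $\frac{1887378425}{23957447} \approx 78.78$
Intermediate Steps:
$B = -26406$ ($B = 3 - \left(24492 + 1917\right) = 3 - 26409 = -26406$)
$- \frac{45343}{-571} + \frac{B}{41957} = - \frac{45343}{-571} - \frac{26406}{41957} = \left(-45343\right) \left(- \frac{1}{571}\right) - \frac{26406}{41957} = \frac{45343}{571} - \frac{26406}{41957} = \frac{1887378425}{23957447}$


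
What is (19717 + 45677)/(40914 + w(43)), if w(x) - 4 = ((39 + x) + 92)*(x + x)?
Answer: 32697/27941 ≈ 1.1702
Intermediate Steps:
w(x) = 4 + 2*x*(131 + x) (w(x) = 4 + ((39 + x) + 92)*(x + x) = 4 + (131 + x)*(2*x) = 4 + 2*x*(131 + x))
(19717 + 45677)/(40914 + w(43)) = (19717 + 45677)/(40914 + (4 + 2*43² + 262*43)) = 65394/(40914 + (4 + 2*1849 + 11266)) = 65394/(40914 + (4 + 3698 + 11266)) = 65394/(40914 + 14968) = 65394/55882 = 65394*(1/55882) = 32697/27941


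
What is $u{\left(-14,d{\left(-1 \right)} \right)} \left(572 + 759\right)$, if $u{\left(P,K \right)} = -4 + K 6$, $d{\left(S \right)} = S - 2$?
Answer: $-29282$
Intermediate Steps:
$d{\left(S \right)} = -2 + S$
$u{\left(P,K \right)} = -4 + 6 K$
$u{\left(-14,d{\left(-1 \right)} \right)} \left(572 + 759\right) = \left(-4 + 6 \left(-2 - 1\right)\right) \left(572 + 759\right) = \left(-4 + 6 \left(-3\right)\right) 1331 = \left(-4 - 18\right) 1331 = \left(-22\right) 1331 = -29282$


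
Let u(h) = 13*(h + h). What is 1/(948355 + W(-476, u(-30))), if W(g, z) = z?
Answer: 1/947575 ≈ 1.0553e-6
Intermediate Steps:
u(h) = 26*h (u(h) = 13*(2*h) = 26*h)
1/(948355 + W(-476, u(-30))) = 1/(948355 + 26*(-30)) = 1/(948355 - 780) = 1/947575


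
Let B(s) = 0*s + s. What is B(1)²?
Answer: 1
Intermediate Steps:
B(s) = s (B(s) = 0 + s = s)
B(1)² = 1² = 1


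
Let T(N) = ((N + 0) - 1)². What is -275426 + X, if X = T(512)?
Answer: -14305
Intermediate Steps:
T(N) = (-1 + N)² (T(N) = (N - 1)² = (-1 + N)²)
X = 261121 (X = (-1 + 512)² = 511² = 261121)
-275426 + X = -275426 + 261121 = -14305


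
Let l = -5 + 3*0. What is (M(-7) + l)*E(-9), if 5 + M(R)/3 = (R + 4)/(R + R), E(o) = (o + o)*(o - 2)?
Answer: -26829/7 ≈ -3832.7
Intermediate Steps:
E(o) = 2*o*(-2 + o) (E(o) = (2*o)*(-2 + o) = 2*o*(-2 + o))
l = -5 (l = -5 + 0 = -5)
M(R) = -15 + 3*(4 + R)/(2*R) (M(R) = -15 + 3*((R + 4)/(R + R)) = -15 + 3*((4 + R)/((2*R))) = -15 + 3*((4 + R)*(1/(2*R))) = -15 + 3*((4 + R)/(2*R)) = -15 + 3*(4 + R)/(2*R))
(M(-7) + l)*E(-9) = ((-27/2 + 6/(-7)) - 5)*(2*(-9)*(-2 - 9)) = ((-27/2 + 6*(-⅐)) - 5)*(2*(-9)*(-11)) = ((-27/2 - 6/7) - 5)*198 = (-201/14 - 5)*198 = -271/14*198 = -26829/7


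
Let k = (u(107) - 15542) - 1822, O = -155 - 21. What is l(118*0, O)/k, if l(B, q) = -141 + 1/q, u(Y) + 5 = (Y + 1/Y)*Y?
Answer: 24817/1041744 ≈ 0.023823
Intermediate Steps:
O = -176
u(Y) = -5 + Y*(Y + 1/Y) (u(Y) = -5 + (Y + 1/Y)*Y = -5 + Y*(Y + 1/Y))
k = -5919 (k = ((-4 + 107²) - 15542) - 1822 = ((-4 + 11449) - 15542) - 1822 = (11445 - 15542) - 1822 = -4097 - 1822 = -5919)
l(118*0, O)/k = (-141 + 1/(-176))/(-5919) = (-141 - 1/176)*(-1/5919) = -24817/176*(-1/5919) = 24817/1041744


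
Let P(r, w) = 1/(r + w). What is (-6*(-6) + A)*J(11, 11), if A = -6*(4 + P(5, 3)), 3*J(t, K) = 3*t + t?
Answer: 165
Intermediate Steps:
J(t, K) = 4*t/3 (J(t, K) = (3*t + t)/3 = (4*t)/3 = 4*t/3)
A = -99/4 (A = -6*(4 + 1/(5 + 3)) = -6*(4 + 1/8) = -6*(4 + ⅛) = -6*33/8 = -99/4 ≈ -24.750)
(-6*(-6) + A)*J(11, 11) = (-6*(-6) - 99/4)*((4/3)*11) = (36 - 99/4)*(44/3) = (45/4)*(44/3) = 165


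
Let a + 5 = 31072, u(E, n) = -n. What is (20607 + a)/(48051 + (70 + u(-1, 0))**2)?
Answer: 51674/52951 ≈ 0.97588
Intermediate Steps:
a = 31067 (a = -5 + 31072 = 31067)
(20607 + a)/(48051 + (70 + u(-1, 0))**2) = (20607 + 31067)/(48051 + (70 - 1*0)**2) = 51674/(48051 + (70 + 0)**2) = 51674/(48051 + 70**2) = 51674/(48051 + 4900) = 51674/52951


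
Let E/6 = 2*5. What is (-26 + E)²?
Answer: 1156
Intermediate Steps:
E = 60 (E = 6*(2*5) = 6*10 = 60)
(-26 + E)² = (-26 + 60)² = 34² = 1156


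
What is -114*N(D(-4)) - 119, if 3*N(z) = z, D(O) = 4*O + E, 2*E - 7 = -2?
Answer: 394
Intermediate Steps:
E = 5/2 (E = 7/2 + (½)*(-2) = 7/2 - 1 = 5/2 ≈ 2.5000)
D(O) = 5/2 + 4*O (D(O) = 4*O + 5/2 = 5/2 + 4*O)
N(z) = z/3
-114*N(D(-4)) - 119 = -38*(5/2 + 4*(-4)) - 119 = -38*(5/2 - 16) - 119 = -38*(-27)/2 - 119 = -114*(-9/2) - 119 = 513 - 119 = 394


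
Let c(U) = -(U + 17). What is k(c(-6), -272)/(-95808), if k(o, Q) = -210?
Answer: 35/15968 ≈ 0.0021919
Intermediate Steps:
c(U) = -17 - U (c(U) = -(17 + U) = -17 - U)
k(c(-6), -272)/(-95808) = -210/(-95808) = -210*(-1/95808) = 35/15968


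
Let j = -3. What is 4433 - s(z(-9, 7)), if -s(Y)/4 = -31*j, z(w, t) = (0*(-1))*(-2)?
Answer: 4805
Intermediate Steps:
z(w, t) = 0 (z(w, t) = 0*(-2) = 0)
s(Y) = -372 (s(Y) = -(-124)*(-3) = -4*93 = -372)
4433 - s(z(-9, 7)) = 4433 - 1*(-372) = 4433 + 372 = 4805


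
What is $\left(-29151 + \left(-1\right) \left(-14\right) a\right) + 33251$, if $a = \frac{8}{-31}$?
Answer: $\frac{126988}{31} \approx 4096.4$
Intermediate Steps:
$a = - \frac{8}{31}$ ($a = 8 \left(- \frac{1}{31}\right) = - \frac{8}{31} \approx -0.25806$)
$\left(-29151 + \left(-1\right) \left(-14\right) a\right) + 33251 = \left(-29151 + \left(-1\right) \left(-14\right) \left(- \frac{8}{31}\right)\right) + 33251 = \left(-29151 + 14 \left(- \frac{8}{31}\right)\right) + 33251 = \left(-29151 - \frac{112}{31}\right) + 33251 = - \frac{903793}{31} + 33251 = \frac{126988}{31}$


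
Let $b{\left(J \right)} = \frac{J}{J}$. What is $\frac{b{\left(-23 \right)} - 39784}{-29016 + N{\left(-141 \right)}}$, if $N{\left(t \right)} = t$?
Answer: $\frac{13261}{9719} \approx 1.3644$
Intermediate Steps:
$b{\left(J \right)} = 1$
$\frac{b{\left(-23 \right)} - 39784}{-29016 + N{\left(-141 \right)}} = \frac{1 - 39784}{-29016 - 141} = - \frac{39783}{-29157} = \left(-39783\right) \left(- \frac{1}{29157}\right) = \frac{13261}{9719}$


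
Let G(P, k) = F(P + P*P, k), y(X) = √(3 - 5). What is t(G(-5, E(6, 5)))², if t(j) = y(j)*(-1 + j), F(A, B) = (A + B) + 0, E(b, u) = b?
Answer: -1250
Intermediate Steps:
y(X) = I*√2 (y(X) = √(-2) = I*√2)
F(A, B) = A + B
G(P, k) = P + k + P² (G(P, k) = (P + P*P) + k = (P + P²) + k = P + k + P²)
t(j) = I*√2*(-1 + j) (t(j) = (I*√2)*(-1 + j) = I*√2*(-1 + j))
t(G(-5, E(6, 5)))² = (I*√2*(-1 + (6 - 5*(1 - 5))))² = (I*√2*(-1 + (6 - 5*(-4))))² = (I*√2*(-1 + (6 + 20)))² = (I*√2*(-1 + 26))² = (I*√2*25)² = (25*I*√2)² = -1250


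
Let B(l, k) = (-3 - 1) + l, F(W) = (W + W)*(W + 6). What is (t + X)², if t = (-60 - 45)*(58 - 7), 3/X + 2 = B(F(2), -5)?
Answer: 19384157529/676 ≈ 2.8675e+7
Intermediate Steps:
F(W) = 2*W*(6 + W) (F(W) = (2*W)*(6 + W) = 2*W*(6 + W))
B(l, k) = -4 + l
X = 3/26 (X = 3/(-2 + (-4 + 2*2*(6 + 2))) = 3/(-2 + (-4 + 2*2*8)) = 3/(-2 + (-4 + 32)) = 3/(-2 + 28) = 3/26 ≈ 0.11538)
t = -5355 (t = -105*51 = -5355)
(t + X)² = (-5355 + 3/26)² = (-139227/26)² = 19384157529/676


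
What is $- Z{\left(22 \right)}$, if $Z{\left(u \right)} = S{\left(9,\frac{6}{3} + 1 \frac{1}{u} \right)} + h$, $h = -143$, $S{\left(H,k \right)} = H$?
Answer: $134$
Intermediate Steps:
$Z{\left(u \right)} = -134$ ($Z{\left(u \right)} = 9 - 143 = -134$)
$- Z{\left(22 \right)} = \left(-1\right) \left(-134\right) = 134$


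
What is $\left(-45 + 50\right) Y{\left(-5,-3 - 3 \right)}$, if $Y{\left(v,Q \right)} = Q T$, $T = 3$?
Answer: $-90$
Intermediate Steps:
$Y{\left(v,Q \right)} = 3 Q$ ($Y{\left(v,Q \right)} = Q 3 = 3 Q$)
$\left(-45 + 50\right) Y{\left(-5,-3 - 3 \right)} = \left(-45 + 50\right) 3 \left(-3 - 3\right) = 5 \cdot 3 \left(-6\right) = 5 \left(-18\right) = -90$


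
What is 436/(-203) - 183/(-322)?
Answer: -2107/1334 ≈ -1.5795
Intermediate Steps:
436/(-203) - 183/(-322) = 436*(-1/203) - 183*(-1/322) = -436/203 + 183/322 = -2107/1334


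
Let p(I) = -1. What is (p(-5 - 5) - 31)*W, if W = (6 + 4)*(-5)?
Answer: 1600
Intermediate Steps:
W = -50 (W = 10*(-5) = -50)
(p(-5 - 5) - 31)*W = (-1 - 31)*(-50) = -32*(-50) = 1600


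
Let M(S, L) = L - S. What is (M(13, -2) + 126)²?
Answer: 12321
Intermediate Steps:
(M(13, -2) + 126)² = ((-2 - 1*13) + 126)² = ((-2 - 13) + 126)² = (-15 + 126)² = 111² = 12321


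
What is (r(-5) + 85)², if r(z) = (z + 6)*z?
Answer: 6400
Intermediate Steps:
r(z) = z*(6 + z) (r(z) = (6 + z)*z = z*(6 + z))
(r(-5) + 85)² = (-5*(6 - 5) + 85)² = (-5*1 + 85)² = (-5 + 85)² = 80² = 6400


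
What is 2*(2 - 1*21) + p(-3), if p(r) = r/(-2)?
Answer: -73/2 ≈ -36.500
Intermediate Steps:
p(r) = -r/2 (p(r) = r*(-1/2) = -r/2)
2*(2 - 1*21) + p(-3) = 2*(2 - 1*21) - 1/2*(-3) = 2*(2 - 21) + 3/2 = 2*(-19) + 3/2 = -38 + 3/2 = -73/2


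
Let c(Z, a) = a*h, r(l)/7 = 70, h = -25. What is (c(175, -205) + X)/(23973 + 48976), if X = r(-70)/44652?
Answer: 114420995/1628659374 ≈ 0.070255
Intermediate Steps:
r(l) = 490 (r(l) = 7*70 = 490)
c(Z, a) = -25*a (c(Z, a) = a*(-25) = -25*a)
X = 245/22326 (X = 490/44652 = 490*(1/44652) = 245/22326 ≈ 0.010974)
(c(175, -205) + X)/(23973 + 48976) = (-25*(-205) + 245/22326)/(23973 + 48976) = (5125 + 245/22326)/72949 = (114420995/22326)*(1/72949) = 114420995/1628659374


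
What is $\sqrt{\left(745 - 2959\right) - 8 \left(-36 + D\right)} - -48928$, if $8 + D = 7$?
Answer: $48928 + i \sqrt{1918} \approx 48928.0 + 43.795 i$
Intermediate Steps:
$D = -1$ ($D = -8 + 7 = -1$)
$\sqrt{\left(745 - 2959\right) - 8 \left(-36 + D\right)} - -48928 = \sqrt{\left(745 - 2959\right) - 8 \left(-36 - 1\right)} - -48928 = \sqrt{-2214 - -296} + 48928 = \sqrt{-2214 + 296} + 48928 = \sqrt{-1918} + 48928 = i \sqrt{1918} + 48928 = 48928 + i \sqrt{1918}$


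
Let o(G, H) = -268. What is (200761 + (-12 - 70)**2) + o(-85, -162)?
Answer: 207217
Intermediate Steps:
(200761 + (-12 - 70)**2) + o(-85, -162) = (200761 + (-12 - 70)**2) - 268 = (200761 + (-82)**2) - 268 = (200761 + 6724) - 268 = 207485 - 268 = 207217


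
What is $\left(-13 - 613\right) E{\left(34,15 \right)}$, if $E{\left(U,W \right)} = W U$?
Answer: $-319260$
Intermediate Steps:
$E{\left(U,W \right)} = U W$
$\left(-13 - 613\right) E{\left(34,15 \right)} = \left(-13 - 613\right) 34 \cdot 15 = \left(-626\right) 510 = -319260$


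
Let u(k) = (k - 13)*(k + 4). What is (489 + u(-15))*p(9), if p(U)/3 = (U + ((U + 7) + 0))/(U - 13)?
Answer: -59775/4 ≈ -14944.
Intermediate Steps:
p(U) = 3*(7 + 2*U)/(-13 + U) (p(U) = 3*((U + ((U + 7) + 0))/(U - 13)) = 3*((U + ((7 + U) + 0))/(-13 + U)) = 3*((U + (7 + U))/(-13 + U)) = 3*((7 + 2*U)/(-13 + U)) = 3*(7 + 2*U)/(-13 + U))
u(k) = (-13 + k)*(4 + k)
(489 + u(-15))*p(9) = (489 + (-52 + (-15)² - 9*(-15)))*(3*(7 + 2*9)/(-13 + 9)) = (489 + (-52 + 225 + 135))*(3*(7 + 18)/(-4)) = (489 + 308)*(3*(-¼)*25) = 797*(-75/4) = -59775/4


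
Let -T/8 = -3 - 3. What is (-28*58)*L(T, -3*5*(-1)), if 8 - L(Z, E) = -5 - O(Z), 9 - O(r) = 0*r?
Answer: -35728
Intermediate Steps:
O(r) = 9 (O(r) = 9 - 0*r = 9 - 1*0 = 9 + 0 = 9)
T = 48 (T = -8*(-3 - 3) = -8*(-6) = 48)
L(Z, E) = 22 (L(Z, E) = 8 - (-5 - 1*9) = 8 - (-5 - 9) = 8 - 1*(-14) = 8 + 14 = 22)
(-28*58)*L(T, -3*5*(-1)) = -28*58*22 = -1624*22 = -35728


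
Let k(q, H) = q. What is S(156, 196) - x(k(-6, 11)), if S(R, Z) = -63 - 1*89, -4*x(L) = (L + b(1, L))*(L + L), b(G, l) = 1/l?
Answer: -267/2 ≈ -133.50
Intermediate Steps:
x(L) = -L*(L + 1/L)/2 (x(L) = -(L + 1/L)*(L + L)/4 = -(L + 1/L)*2*L/4 = -L*(L + 1/L)/2)
S(R, Z) = -152 (S(R, Z) = -63 - 89 = -152)
S(156, 196) - x(k(-6, 11)) = -152 - (-½ - ½*(-6)²) = -152 - (-½ - ½*36) = -152 - (-½ - 18) = -152 - 1*(-37/2) = -152 + 37/2 = -267/2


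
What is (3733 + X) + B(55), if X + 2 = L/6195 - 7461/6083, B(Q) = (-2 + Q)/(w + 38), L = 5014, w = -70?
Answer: 642384270037/172270560 ≈ 3728.9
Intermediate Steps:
B(Q) = 1/16 - Q/32 (B(Q) = (-2 + Q)/(-70 + 38) = (-2 + Q)/(-32) = (-2 + Q)*(-1/32) = 1/16 - Q/32)
X = -13012729/5383455 (X = -2 + (5014/6195 - 7461/6083) = -2 - 2245819/5383455 = -13012729/5383455 ≈ -2.4172)
(3733 + X) + B(55) = (3733 - 13012729/5383455) + (1/16 - 1/32*55) = 20083424786/5383455 + (1/16 - 55/32) = 20083424786/5383455 - 53/32 = 642384270037/172270560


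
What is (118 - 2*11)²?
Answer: 9216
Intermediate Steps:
(118 - 2*11)² = (118 - 22)² = 96² = 9216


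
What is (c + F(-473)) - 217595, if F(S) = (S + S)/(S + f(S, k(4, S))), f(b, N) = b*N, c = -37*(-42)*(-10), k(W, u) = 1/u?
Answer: -55019387/236 ≈ -2.3313e+5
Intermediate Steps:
c = -15540 (c = 1554*(-10) = -15540)
f(b, N) = N*b
F(S) = 2*S/(1 + S) (F(S) = (S + S)/(S + S/S) = (2*S)/(S + 1) = (2*S)/(1 + S) = 2*S/(1 + S))
(c + F(-473)) - 217595 = (-15540 + 2*(-473)/(1 - 473)) - 217595 = (-15540 + 2*(-473)/(-472)) - 217595 = (-15540 + 2*(-473)*(-1/472)) - 217595 = (-15540 + 473/236) - 217595 = -3666967/236 - 217595 = -55019387/236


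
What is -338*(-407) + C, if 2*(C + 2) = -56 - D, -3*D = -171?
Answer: 275015/2 ≈ 1.3751e+5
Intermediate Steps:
D = 57 (D = -1/3*(-171) = 57)
C = -117/2 (C = -2 + (-56 - 1*57)/2 = -2 + (-56 - 57)/2 = -2 + (1/2)*(-113) = -2 - 113/2 = -117/2 ≈ -58.500)
-338*(-407) + C = -338*(-407) - 117/2 = 137566 - 117/2 = 275015/2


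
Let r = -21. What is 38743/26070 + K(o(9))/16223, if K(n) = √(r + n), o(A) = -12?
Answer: 38743/26070 + I*√33/16223 ≈ 1.4861 + 0.0003541*I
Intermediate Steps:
K(n) = √(-21 + n)
38743/26070 + K(o(9))/16223 = 38743/26070 + √(-21 - 12)/16223 = 38743*(1/26070) + √(-33)*(1/16223) = 38743/26070 + (I*√33)*(1/16223) = 38743/26070 + I*√33/16223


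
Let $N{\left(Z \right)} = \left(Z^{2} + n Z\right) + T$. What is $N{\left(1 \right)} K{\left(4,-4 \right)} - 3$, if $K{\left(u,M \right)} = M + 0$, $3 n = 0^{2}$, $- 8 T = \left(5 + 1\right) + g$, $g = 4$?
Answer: $-2$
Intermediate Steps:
$T = - \frac{5}{4}$ ($T = - \frac{\left(5 + 1\right) + 4}{8} = - \frac{6 + 4}{8} = \left(- \frac{1}{8}\right) 10 = - \frac{5}{4} \approx -1.25$)
$n = 0$ ($n = \frac{0^{2}}{3} = \frac{1}{3} \cdot 0 = 0$)
$K{\left(u,M \right)} = M$
$N{\left(Z \right)} = - \frac{5}{4} + Z^{2}$ ($N{\left(Z \right)} = \left(Z^{2} + 0 Z\right) - \frac{5}{4} = \left(Z^{2} + 0\right) - \frac{5}{4} = Z^{2} - \frac{5}{4} = - \frac{5}{4} + Z^{2}$)
$N{\left(1 \right)} K{\left(4,-4 \right)} - 3 = \left(- \frac{5}{4} + 1^{2}\right) \left(-4\right) - 3 = \left(- \frac{5}{4} + 1\right) \left(-4\right) - 3 = \left(- \frac{1}{4}\right) \left(-4\right) - 3 = 1 - 3 = -2$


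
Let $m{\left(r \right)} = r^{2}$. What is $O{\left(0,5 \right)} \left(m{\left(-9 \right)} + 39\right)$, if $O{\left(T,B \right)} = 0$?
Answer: $0$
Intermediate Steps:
$O{\left(0,5 \right)} \left(m{\left(-9 \right)} + 39\right) = 0 \left(\left(-9\right)^{2} + 39\right) = 0 \left(81 + 39\right) = 0 \cdot 120 = 0$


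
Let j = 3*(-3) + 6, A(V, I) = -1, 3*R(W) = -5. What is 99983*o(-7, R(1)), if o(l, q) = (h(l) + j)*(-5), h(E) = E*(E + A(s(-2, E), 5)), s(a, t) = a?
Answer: -26495495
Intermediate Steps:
R(W) = -5/3 (R(W) = (1/3)*(-5) = -5/3)
j = -3 (j = -9 + 6 = -3)
h(E) = E*(-1 + E) (h(E) = E*(E - 1) = E*(-1 + E))
o(l, q) = 15 - 5*l*(-1 + l) (o(l, q) = (l*(-1 + l) - 3)*(-5) = (-3 + l*(-1 + l))*(-5) = 15 - 5*l*(-1 + l))
99983*o(-7, R(1)) = 99983*(15 - 5*(-7)*(-1 - 7)) = 99983*(15 - 5*(-7)*(-8)) = 99983*(15 - 280) = 99983*(-265) = -26495495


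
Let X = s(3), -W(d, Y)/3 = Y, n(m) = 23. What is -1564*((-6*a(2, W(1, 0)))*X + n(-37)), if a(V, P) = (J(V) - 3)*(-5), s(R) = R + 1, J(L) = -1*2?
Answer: 902428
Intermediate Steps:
W(d, Y) = -3*Y
J(L) = -2
s(R) = 1 + R
X = 4 (X = 1 + 3 = 4)
a(V, P) = 25 (a(V, P) = (-2 - 3)*(-5) = -5*(-5) = 25)
-1564*((-6*a(2, W(1, 0)))*X + n(-37)) = -1564*(-6*25*4 + 23) = -1564*(-150*4 + 23) = -1564*(-600 + 23) = -1564*(-577) = 902428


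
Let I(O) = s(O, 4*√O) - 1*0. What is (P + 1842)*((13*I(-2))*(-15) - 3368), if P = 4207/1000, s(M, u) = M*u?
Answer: -777253147/125 + 72002073*I*√2/25 ≈ -6.218e+6 + 4.0731e+6*I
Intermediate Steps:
I(O) = 4*O^(3/2) (I(O) = O*(4*√O) - 1*0 = 4*O^(3/2) + 0 = 4*O^(3/2))
P = 4207/1000 (P = 4207*(1/1000) = 4207/1000 ≈ 4.2070)
(P + 1842)*((13*I(-2))*(-15) - 3368) = (4207/1000 + 1842)*((13*(4*(-2)^(3/2)))*(-15) - 3368) = 1846207*((13*(4*(-2*I*√2)))*(-15) - 3368)/1000 = 1846207*((13*(-8*I*√2))*(-15) - 3368)/1000 = 1846207*(-104*I*√2*(-15) - 3368)/1000 = 1846207*(1560*I*√2 - 3368)/1000 = 1846207*(-3368 + 1560*I*√2)/1000 = -777253147/125 + 72002073*I*√2/25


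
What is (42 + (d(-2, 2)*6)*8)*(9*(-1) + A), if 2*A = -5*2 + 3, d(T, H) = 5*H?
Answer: -6525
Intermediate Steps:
A = -7/2 (A = (-5*2 + 3)/2 = (-10 + 3)/2 = (½)*(-7) = -7/2 ≈ -3.5000)
(42 + (d(-2, 2)*6)*8)*(9*(-1) + A) = (42 + ((5*2)*6)*8)*(9*(-1) - 7/2) = (42 + (10*6)*8)*(-9 - 7/2) = (42 + 60*8)*(-25/2) = (42 + 480)*(-25/2) = 522*(-25/2) = -6525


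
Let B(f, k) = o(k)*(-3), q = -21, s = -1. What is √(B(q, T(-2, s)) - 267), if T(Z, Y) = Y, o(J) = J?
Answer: 2*I*√66 ≈ 16.248*I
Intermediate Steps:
B(f, k) = -3*k (B(f, k) = k*(-3) = -3*k)
√(B(q, T(-2, s)) - 267) = √(-3*(-1) - 267) = √(3 - 267) = √(-264) = 2*I*√66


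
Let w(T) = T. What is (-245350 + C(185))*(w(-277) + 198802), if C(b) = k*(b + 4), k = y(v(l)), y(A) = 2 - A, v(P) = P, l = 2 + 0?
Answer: -48708108750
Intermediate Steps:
l = 2
k = 0 (k = 2 - 1*2 = 2 - 2 = 0)
C(b) = 0 (C(b) = 0*(b + 4) = 0*(4 + b) = 0)
(-245350 + C(185))*(w(-277) + 198802) = (-245350 + 0)*(-277 + 198802) = -245350*198525 = -48708108750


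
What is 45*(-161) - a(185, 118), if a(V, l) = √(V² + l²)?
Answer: -7245 - √48149 ≈ -7464.4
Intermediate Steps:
45*(-161) - a(185, 118) = 45*(-161) - √(185² + 118²) = -7245 - √(34225 + 13924) = -7245 - √48149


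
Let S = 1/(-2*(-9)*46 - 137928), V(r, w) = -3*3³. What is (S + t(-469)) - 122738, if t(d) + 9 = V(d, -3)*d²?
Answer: -2459517514801/137100 ≈ -1.7940e+7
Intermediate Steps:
V(r, w) = -81 (V(r, w) = -3*27 = -81)
t(d) = -9 - 81*d²
S = -1/137100 (S = 1/(18*46 - 137928) = 1/(828 - 137928) = 1/(-137100) = -1/137100 ≈ -7.2939e-6)
(S + t(-469)) - 122738 = (-1/137100 + (-9 - 81*(-469)²)) - 122738 = (-1/137100 + (-9 - 81*219961)) - 122738 = (-1/137100 + (-9 - 17816841)) - 122738 = (-1/137100 - 17816850) - 122738 = -2442690135001/137100 - 122738 = -2459517514801/137100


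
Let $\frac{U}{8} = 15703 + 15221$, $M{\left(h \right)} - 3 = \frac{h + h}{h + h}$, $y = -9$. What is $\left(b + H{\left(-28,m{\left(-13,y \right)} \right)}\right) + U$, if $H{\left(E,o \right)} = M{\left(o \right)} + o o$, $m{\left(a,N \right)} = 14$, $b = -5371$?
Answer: $242221$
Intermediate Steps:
$M{\left(h \right)} = 4$ ($M{\left(h \right)} = 3 + \frac{h + h}{h + h} = 3 + \frac{2 h}{2 h} = 3 + 2 h \frac{1}{2 h} = 3 + 1 = 4$)
$H{\left(E,o \right)} = 4 + o^{2}$ ($H{\left(E,o \right)} = 4 + o o = 4 + o^{2}$)
$U = 247392$ ($U = 8 \left(15703 + 15221\right) = 8 \cdot 30924 = 247392$)
$\left(b + H{\left(-28,m{\left(-13,y \right)} \right)}\right) + U = \left(-5371 + \left(4 + 14^{2}\right)\right) + 247392 = \left(-5371 + \left(4 + 196\right)\right) + 247392 = \left(-5371 + 200\right) + 247392 = -5171 + 247392 = 242221$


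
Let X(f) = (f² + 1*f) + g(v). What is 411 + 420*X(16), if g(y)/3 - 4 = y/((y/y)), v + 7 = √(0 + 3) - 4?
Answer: 105831 + 1260*√3 ≈ 1.0801e+5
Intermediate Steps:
v = -11 + √3 (v = -7 + (√(0 + 3) - 4) = -7 + (√3 - 4) = -7 + (-4 + √3) = -11 + √3 ≈ -9.2679)
g(y) = 12 + 3*y (g(y) = 12 + 3*(y/((y/y))) = 12 + 3*(y/1) = 12 + 3*(y*1) = 12 + 3*y)
X(f) = -21 + f + f² + 3*√3 (X(f) = (f² + 1*f) + (12 + 3*(-11 + √3)) = (f² + f) + (12 + (-33 + 3*√3)) = (f + f²) + (-21 + 3*√3) = -21 + f + f² + 3*√3)
411 + 420*X(16) = 411 + 420*(-21 + 16 + 16² + 3*√3) = 411 + 420*(-21 + 16 + 256 + 3*√3) = 411 + 420*(251 + 3*√3) = 411 + (105420 + 1260*√3) = 105831 + 1260*√3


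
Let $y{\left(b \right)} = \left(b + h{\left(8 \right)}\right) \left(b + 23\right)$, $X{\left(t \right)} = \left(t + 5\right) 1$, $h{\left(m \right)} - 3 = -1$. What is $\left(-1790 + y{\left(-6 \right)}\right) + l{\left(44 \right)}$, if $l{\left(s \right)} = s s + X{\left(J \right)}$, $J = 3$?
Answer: $86$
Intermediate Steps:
$h{\left(m \right)} = 2$ ($h{\left(m \right)} = 3 - 1 = 2$)
$X{\left(t \right)} = 5 + t$ ($X{\left(t \right)} = \left(5 + t\right) 1 = 5 + t$)
$y{\left(b \right)} = \left(2 + b\right) \left(23 + b\right)$ ($y{\left(b \right)} = \left(b + 2\right) \left(b + 23\right) = \left(2 + b\right) \left(23 + b\right)$)
$l{\left(s \right)} = 8 + s^{2}$ ($l{\left(s \right)} = s s + \left(5 + 3\right) = s^{2} + 8 = 8 + s^{2}$)
$\left(-1790 + y{\left(-6 \right)}\right) + l{\left(44 \right)} = \left(-1790 + \left(46 + \left(-6\right)^{2} + 25 \left(-6\right)\right)\right) + \left(8 + 44^{2}\right) = \left(-1790 + \left(46 + 36 - 150\right)\right) + \left(8 + 1936\right) = \left(-1790 - 68\right) + 1944 = -1858 + 1944 = 86$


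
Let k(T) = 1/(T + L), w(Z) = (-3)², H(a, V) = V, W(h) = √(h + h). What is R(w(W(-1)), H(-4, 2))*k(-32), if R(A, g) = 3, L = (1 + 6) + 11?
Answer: -3/14 ≈ -0.21429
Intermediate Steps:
W(h) = √2*√h (W(h) = √(2*h) = √2*√h)
w(Z) = 9
L = 18 (L = 7 + 11 = 18)
k(T) = 1/(18 + T) (k(T) = 1/(T + 18) = 1/(18 + T))
R(w(W(-1)), H(-4, 2))*k(-32) = 3/(18 - 32) = 3/(-14) = 3*(-1/14) = -3/14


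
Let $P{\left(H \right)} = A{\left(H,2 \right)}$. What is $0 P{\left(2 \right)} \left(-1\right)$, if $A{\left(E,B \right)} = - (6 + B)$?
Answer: $0$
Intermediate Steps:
$A{\left(E,B \right)} = -6 - B$
$P{\left(H \right)} = -8$ ($P{\left(H \right)} = -6 - 2 = -8$)
$0 P{\left(2 \right)} \left(-1\right) = 0 \left(-8\right) \left(-1\right) = 0 \left(-1\right) = 0$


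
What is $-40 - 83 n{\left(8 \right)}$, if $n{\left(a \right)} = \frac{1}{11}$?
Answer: $- \frac{523}{11} \approx -47.545$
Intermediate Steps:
$n{\left(a \right)} = \frac{1}{11}$
$-40 - 83 n{\left(8 \right)} = -40 - \frac{83}{11} = - \frac{523}{11}$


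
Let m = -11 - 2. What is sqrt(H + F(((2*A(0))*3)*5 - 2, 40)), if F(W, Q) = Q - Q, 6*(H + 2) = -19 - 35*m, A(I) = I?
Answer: 2*sqrt(159)/3 ≈ 8.4063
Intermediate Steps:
m = -13
H = 212/3 (H = -2 + (-19 - 35*(-13))/6 = -2 + (-19 + 455)/6 = -2 + (1/6)*436 = -2 + 218/3 = 212/3 ≈ 70.667)
F(W, Q) = 0
sqrt(H + F(((2*A(0))*3)*5 - 2, 40)) = sqrt(212/3 + 0) = sqrt(212/3) = 2*sqrt(159)/3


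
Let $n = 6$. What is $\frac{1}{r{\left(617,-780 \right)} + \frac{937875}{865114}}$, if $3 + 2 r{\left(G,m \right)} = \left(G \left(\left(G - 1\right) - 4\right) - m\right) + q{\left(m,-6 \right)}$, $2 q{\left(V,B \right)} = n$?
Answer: $\frac{865114}{163673585763} \approx 5.2856 \cdot 10^{-6}$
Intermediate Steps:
$q{\left(V,B \right)} = 3$ ($q{\left(V,B \right)} = \frac{1}{2} \cdot 6 = 3$)
$r{\left(G,m \right)} = - \frac{m}{2} + \frac{G \left(-5 + G\right)}{2}$ ($r{\left(G,m \right)} = - \frac{3}{2} + \frac{\left(G \left(\left(G - 1\right) - 4\right) - m\right) + 3}{2} = - \frac{3}{2} + \frac{\left(G \left(\left(-1 + G\right) - 4\right) - m\right) + 3}{2} = - \frac{3}{2} + \frac{\left(G \left(-5 + G\right) - m\right) + 3}{2} = - \frac{3}{2} + \frac{\left(- m + G \left(-5 + G\right)\right) + 3}{2} = - \frac{3}{2} + \frac{3 - m + G \left(-5 + G\right)}{2} = - \frac{3}{2} + \left(\frac{3}{2} - \frac{m}{2} + \frac{G \left(-5 + G\right)}{2}\right) = - \frac{m}{2} + \frac{G \left(-5 + G\right)}{2}$)
$\frac{1}{r{\left(617,-780 \right)} + \frac{937875}{865114}} = \frac{1}{\left(\frac{617^{2}}{2} - \frac{3085}{2} - -390\right) + \frac{937875}{865114}} = \frac{1}{\left(\frac{1}{2} \cdot 380689 - \frac{3085}{2} + 390\right) + 937875 \cdot \frac{1}{865114}} = \frac{1}{\left(\frac{380689}{2} - \frac{3085}{2} + 390\right) + \frac{937875}{865114}} = \frac{1}{189192 + \frac{937875}{865114}} = \frac{1}{\frac{163673585763}{865114}} = \frac{865114}{163673585763}$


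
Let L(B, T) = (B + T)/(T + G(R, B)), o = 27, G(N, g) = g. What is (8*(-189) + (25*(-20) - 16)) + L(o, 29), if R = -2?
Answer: -2027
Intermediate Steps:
L(B, T) = 1 (L(B, T) = (B + T)/(T + B) = (B + T)/(B + T) = 1)
(8*(-189) + (25*(-20) - 16)) + L(o, 29) = (8*(-189) + (25*(-20) - 16)) + 1 = (-1512 + (-500 - 16)) + 1 = (-1512 - 516) + 1 = -2028 + 1 = -2027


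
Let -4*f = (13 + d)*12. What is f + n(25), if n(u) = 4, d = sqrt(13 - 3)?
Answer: -35 - 3*sqrt(10) ≈ -44.487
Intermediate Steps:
d = sqrt(10) ≈ 3.1623
f = -39 - 3*sqrt(10) (f = -(13 + sqrt(10))*12/4 = -(156 + 12*sqrt(10))/4 = -39 - 3*sqrt(10) ≈ -48.487)
f + n(25) = (-39 - 3*sqrt(10)) + 4 = -35 - 3*sqrt(10)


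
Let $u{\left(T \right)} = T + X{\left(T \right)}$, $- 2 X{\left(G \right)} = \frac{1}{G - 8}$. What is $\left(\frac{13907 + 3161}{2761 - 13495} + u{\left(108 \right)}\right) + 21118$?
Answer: $\frac{22782276233}{1073400} \approx 21224.0$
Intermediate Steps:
$X{\left(G \right)} = - \frac{1}{2 \left(-8 + G\right)}$ ($X{\left(G \right)} = - \frac{1}{2 \left(G - 8\right)} = - \frac{1}{2 \left(-8 + G\right)}$)
$u{\left(T \right)} = T - \frac{1}{-16 + 2 T}$
$\left(\frac{13907 + 3161}{2761 - 13495} + u{\left(108 \right)}\right) + 21118 = \left(\frac{13907 + 3161}{2761 - 13495} + \frac{- \frac{1}{2} + 108 \left(-8 + 108\right)}{-8 + 108}\right) + 21118 = \left(\frac{17068}{-10734} + \frac{- \frac{1}{2} + 108 \cdot 100}{100}\right) + 21118 = \left(17068 \left(- \frac{1}{10734}\right) + \frac{- \frac{1}{2} + 10800}{100}\right) + 21118 = \left(- \frac{8534}{5367} + \frac{1}{100} \cdot \frac{21599}{2}\right) + 21118 = \left(- \frac{8534}{5367} + \frac{21599}{200}\right) + 21118 = \frac{114215033}{1073400} + 21118 = \frac{22782276233}{1073400}$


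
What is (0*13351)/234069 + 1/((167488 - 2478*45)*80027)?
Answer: 1/4479751406 ≈ 2.2323e-10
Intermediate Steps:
(0*13351)/234069 + 1/((167488 - 2478*45)*80027) = 0*(1/234069) + (1/80027)/(167488 - 111510) = 0 + (1/80027)/55978 = 0 + (1/55978)*(1/80027) = 0 + 1/4479751406 = 1/4479751406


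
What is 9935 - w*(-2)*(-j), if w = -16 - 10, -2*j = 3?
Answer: 9857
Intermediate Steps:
j = -3/2 (j = -½*3 = -3/2 ≈ -1.5000)
w = -26
9935 - w*(-2)*(-j) = 9935 - (-26*(-2))*(-1*(-3/2)) = 9935 - 52*3/2 = 9935 - 1*78 = 9935 - 78 = 9857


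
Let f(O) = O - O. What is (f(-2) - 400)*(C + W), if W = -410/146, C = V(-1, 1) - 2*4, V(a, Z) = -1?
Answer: 344800/73 ≈ 4723.3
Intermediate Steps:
C = -9 (C = -1 - 2*4 = -1 - 8 = -9)
f(O) = 0
W = -205/73 (W = -410*1/146 = -205/73 ≈ -2.8082)
(f(-2) - 400)*(C + W) = (0 - 400)*(-9 - 205/73) = -400*(-862/73) = 344800/73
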